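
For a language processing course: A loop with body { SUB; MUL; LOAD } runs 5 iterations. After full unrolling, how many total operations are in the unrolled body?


Loop body operations: SUB, MUL, LOAD (3 ops per iteration)
Unrolling 5 iterations:
  Iteration 1: SUB, MUL, LOAD (3 ops)
  Iteration 2: SUB, MUL, LOAD (3 ops)
  Iteration 3: SUB, MUL, LOAD (3 ops)
  Iteration 4: SUB, MUL, LOAD (3 ops)
  Iteration 5: SUB, MUL, LOAD (3 ops)
Total: 5 iterations * 3 ops/iter = 15 operations

15


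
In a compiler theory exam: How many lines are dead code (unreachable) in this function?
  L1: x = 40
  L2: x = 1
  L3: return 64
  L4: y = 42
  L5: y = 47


Analyzing control flow:
  L1: reachable (before return)
  L2: reachable (before return)
  L3: reachable (return statement)
  L4: DEAD (after return at L3)
  L5: DEAD (after return at L3)
Return at L3, total lines = 5
Dead lines: L4 through L5
Count: 2

2


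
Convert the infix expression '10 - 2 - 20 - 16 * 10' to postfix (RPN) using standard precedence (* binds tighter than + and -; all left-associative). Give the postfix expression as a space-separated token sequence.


Applying the shunting-yard algorithm:
  Operand 10 -> output
  Push '-' onto operator stack -> op-stack: [-]
  Operand 2 -> output
  See '-' (prec 1); top '-' (prec 1) >= it -> pop '-' to output
  Push '-' onto operator stack -> op-stack: [-]
  Operand 20 -> output
  See '-' (prec 1); top '-' (prec 1) >= it -> pop '-' to output
  Push '-' onto operator stack -> op-stack: [-]
  Operand 16 -> output
  Push '*' onto operator stack -> op-stack: [-, *]
  Operand 10 -> output
  End of input: pop '*' to output
  End of input: pop '-' to output
Postfix result: 10 2 - 20 - 16 10 * -

10 2 - 20 - 16 10 * -


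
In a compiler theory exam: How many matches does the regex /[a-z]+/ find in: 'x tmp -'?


Pattern: /[a-z]+/ (identifiers)
Input: 'x tmp -'
Scanning for matches:
  Match 1: 'x'
  Match 2: 'tmp'
Total matches: 2

2


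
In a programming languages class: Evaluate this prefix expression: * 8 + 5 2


Parsing prefix expression: * 8 + 5 2
Step 1: Innermost operation '+ 5 2'
  5 + 2 = 7
Step 2: Outer operation '* 8 [7]'
  8 * 7 = 56

56


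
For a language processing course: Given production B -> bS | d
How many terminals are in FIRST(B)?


Production: B -> bS | d
Examining each alternative for leading terminals:
  B -> bS : first terminal = 'b'
  B -> d : first terminal = 'd'
FIRST(B) = {b, d}
Count: 2

2


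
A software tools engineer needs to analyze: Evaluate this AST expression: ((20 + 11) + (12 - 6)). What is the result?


Expression: ((20 + 11) + (12 - 6))
Evaluating step by step:
  20 + 11 = 31
  12 - 6 = 6
  31 + 6 = 37
Result: 37

37


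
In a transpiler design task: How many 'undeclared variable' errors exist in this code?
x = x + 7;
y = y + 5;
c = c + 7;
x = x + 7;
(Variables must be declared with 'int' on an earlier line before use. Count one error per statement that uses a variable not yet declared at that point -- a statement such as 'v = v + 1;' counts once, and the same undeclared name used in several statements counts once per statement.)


Scanning code line by line:
  Line 1: use 'x' -> ERROR (undeclared)
  Line 2: use 'y' -> ERROR (undeclared)
  Line 3: use 'c' -> ERROR (undeclared)
  Line 4: use 'x' -> ERROR (undeclared)
Total undeclared variable errors: 4

4


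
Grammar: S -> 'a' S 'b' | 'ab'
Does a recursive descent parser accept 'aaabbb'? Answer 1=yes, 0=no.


Grammar accepts strings of the form a^n b^n (n >= 1)
Word: 'aaabbb'
Counting: 3 a's and 3 b's
Check: 3 == 3? Yes
Derivation (S -> aSb applied 2 time(s), then S -> ab): S => aSb => aaSbb => aaabbb
Accepted

1


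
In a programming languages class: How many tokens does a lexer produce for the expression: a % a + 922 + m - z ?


Scanning 'a % a + 922 + m - z'
Token 1: 'a' -> identifier
Token 2: '%' -> operator
Token 3: 'a' -> identifier
Token 4: '+' -> operator
Token 5: '922' -> integer_literal
Token 6: '+' -> operator
Token 7: 'm' -> identifier
Token 8: '-' -> operator
Token 9: 'z' -> identifier
Total tokens: 9

9


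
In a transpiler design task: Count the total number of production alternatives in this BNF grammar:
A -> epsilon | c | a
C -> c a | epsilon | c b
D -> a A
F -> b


Counting alternatives per rule:
  A: 3 alternative(s)
  C: 3 alternative(s)
  D: 1 alternative(s)
  F: 1 alternative(s)
Sum: 3 + 3 + 1 + 1 = 8

8


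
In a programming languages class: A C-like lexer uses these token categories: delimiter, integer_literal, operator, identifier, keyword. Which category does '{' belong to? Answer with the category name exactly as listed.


Token: '{'
Checking categories:
  identifier: no
  integer_literal: no
  operator: no
  keyword: no
  delimiter: YES
Category: delimiter

delimiter


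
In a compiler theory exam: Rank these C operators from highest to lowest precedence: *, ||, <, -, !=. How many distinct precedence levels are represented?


Looking up precedence for each operator:
  * -> precedence 6
  || -> precedence 1
  < -> precedence 4
  - -> precedence 5
  != -> precedence 3
Sorted highest to lowest: *, -, <, !=, ||
Distinct precedence values: [6, 5, 4, 3, 1]
Number of distinct levels: 5

5


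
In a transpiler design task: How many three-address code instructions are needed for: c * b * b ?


Expression: c * b * b
Generating three-address code (respecting * over +/- precedence):
  Instruction 1: t1 = c * b
  Instruction 2: t2 = t1 * b
Total instructions: 2

2


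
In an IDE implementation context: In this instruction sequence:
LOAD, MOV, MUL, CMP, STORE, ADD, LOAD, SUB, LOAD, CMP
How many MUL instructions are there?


Scanning instruction sequence for MUL:
  Position 1: LOAD
  Position 2: MOV
  Position 3: MUL <- MATCH
  Position 4: CMP
  Position 5: STORE
  Position 6: ADD
  Position 7: LOAD
  Position 8: SUB
  Position 9: LOAD
  Position 10: CMP
Matches at positions: [3]
Total MUL count: 1

1


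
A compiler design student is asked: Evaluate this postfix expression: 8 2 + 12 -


Processing tokens left to right:
Push 8, Push 2
Pop 8 and 2, compute 8 + 2 = 10, push 10
Push 12
Pop 10 and 12, compute 10 - 12 = -2, push -2
Stack result: -2

-2


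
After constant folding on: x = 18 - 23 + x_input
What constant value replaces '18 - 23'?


Identifying constant sub-expression:
  Original: x = 18 - 23 + x_input
  18 and 23 are both compile-time constants
  Evaluating: 18 - 23 = -5
  After folding: x = -5 + x_input

-5


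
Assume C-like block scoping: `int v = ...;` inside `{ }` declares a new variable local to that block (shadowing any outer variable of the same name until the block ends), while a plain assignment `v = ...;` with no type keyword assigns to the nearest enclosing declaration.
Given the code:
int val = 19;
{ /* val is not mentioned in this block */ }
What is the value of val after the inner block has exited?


Analyzing scoping rules:
Outer scope: declares val = 19
Inner block: val is neither redeclared nor assigned -> unchanged
After the block -> 19
Result: 19

19


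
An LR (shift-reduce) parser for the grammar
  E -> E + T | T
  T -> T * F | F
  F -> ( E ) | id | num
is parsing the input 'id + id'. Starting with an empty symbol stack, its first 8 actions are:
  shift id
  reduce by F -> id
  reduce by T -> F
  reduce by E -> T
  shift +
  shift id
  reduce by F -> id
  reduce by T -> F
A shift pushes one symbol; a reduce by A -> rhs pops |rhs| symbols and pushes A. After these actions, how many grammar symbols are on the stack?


Tracking the symbol stack through each action:
  Action 1: shift 'id' : push -> stack = [id] (size 1)
  Action 2: reduce by F -> id : pop 1, push F -> stack = [F] (size 1)
  Action 3: reduce by T -> F : pop 1, push T -> stack = [T] (size 1)
  Action 4: reduce by E -> T : pop 1, push E -> stack = [E] (size 1)
  Action 5: shift '+' : push -> stack = [E, +] (size 2)
  Action 6: shift 'id' : push -> stack = [E, +, id] (size 3)
  Action 7: reduce by F -> id : pop 1, push F -> stack = [E, +, F] (size 3)
  Action 8: reduce by T -> F : pop 1, push T -> stack = [E, +, T] (size 3)
Final stack size: 3

3


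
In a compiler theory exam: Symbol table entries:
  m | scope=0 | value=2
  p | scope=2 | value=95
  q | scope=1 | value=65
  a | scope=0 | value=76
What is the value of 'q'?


Searching symbol table for 'q':
  m | scope=0 | value=2
  p | scope=2 | value=95
  q | scope=1 | value=65 <- MATCH
  a | scope=0 | value=76
Found 'q' at scope 1 with value 65

65


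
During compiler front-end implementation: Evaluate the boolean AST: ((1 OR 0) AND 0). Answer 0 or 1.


Step 1: Evaluate inner node
  1 OR 0 = 1
Step 2: Evaluate root node
  1 AND 0 = 0

0


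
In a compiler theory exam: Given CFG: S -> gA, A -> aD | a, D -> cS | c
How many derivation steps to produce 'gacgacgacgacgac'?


Grammar: S -> gA, A -> aD | a, D -> cS | c
Deriving 'gacgacgacgacgac':
Step 1: S -> gA => gA
Step 2: A -> aD => gaD
Step 3: D -> cS => gacS
Step 4: S -> gA => gacgA
Step 5: A -> aD => gacgaD
Step 6: D -> cS => gacgacS
Step 7: S -> gA => gacgacgA
Step 8: A -> aD => gacgacgaD
Step 9: D -> cS => gacgacgacS
Step 10: S -> gA => gacgacgacgA
Step 11: A -> aD => gacgacgacgaD
Step 12: D -> cS => gacgacgacgacS
Step 13: S -> gA => gacgacgacgacgA
Step 14: A -> aD => gacgacgacgacgaD
Step 15: D -> c => gacgacgacgacgac
Total derivation steps: 15

15


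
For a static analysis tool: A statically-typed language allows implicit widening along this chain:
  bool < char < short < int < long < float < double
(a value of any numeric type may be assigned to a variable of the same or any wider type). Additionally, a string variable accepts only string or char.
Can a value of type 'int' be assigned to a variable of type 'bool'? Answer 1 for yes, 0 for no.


Target variable type: bool
Source value type: int
Numeric ranks: int=3, bool=0
Widening allowed iff rank(source) <= rank(target): 3 <= 0? No
Result: 0

0


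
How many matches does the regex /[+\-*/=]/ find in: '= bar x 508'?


Pattern: /[+\-*/=]/ (operators)
Input: '= bar x 508'
Scanning for matches:
  Match 1: '='
Total matches: 1

1


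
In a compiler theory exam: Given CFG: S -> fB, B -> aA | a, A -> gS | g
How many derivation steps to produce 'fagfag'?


Grammar: S -> fB, B -> aA | a, A -> gS | g
Deriving 'fagfag':
Step 1: S -> fB => fB
Step 2: B -> aA => faA
Step 3: A -> gS => fagS
Step 4: S -> fB => fagfB
Step 5: B -> aA => fagfaA
Step 6: A -> g => fagfag
Total derivation steps: 6

6


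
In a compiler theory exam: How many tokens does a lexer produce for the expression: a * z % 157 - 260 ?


Scanning 'a * z % 157 - 260'
Token 1: 'a' -> identifier
Token 2: '*' -> operator
Token 3: 'z' -> identifier
Token 4: '%' -> operator
Token 5: '157' -> integer_literal
Token 6: '-' -> operator
Token 7: '260' -> integer_literal
Total tokens: 7

7


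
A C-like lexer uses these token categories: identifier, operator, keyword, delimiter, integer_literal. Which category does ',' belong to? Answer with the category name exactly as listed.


Token: ','
Checking categories:
  identifier: no
  integer_literal: no
  operator: no
  keyword: no
  delimiter: YES
Category: delimiter

delimiter


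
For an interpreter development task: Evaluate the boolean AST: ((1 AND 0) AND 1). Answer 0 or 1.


Step 1: Evaluate inner node
  1 AND 0 = 0
Step 2: Evaluate root node
  0 AND 1 = 0

0


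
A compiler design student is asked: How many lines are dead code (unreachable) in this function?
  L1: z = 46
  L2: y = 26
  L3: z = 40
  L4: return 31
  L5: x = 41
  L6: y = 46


Analyzing control flow:
  L1: reachable (before return)
  L2: reachable (before return)
  L3: reachable (before return)
  L4: reachable (return statement)
  L5: DEAD (after return at L4)
  L6: DEAD (after return at L4)
Return at L4, total lines = 6
Dead lines: L5 through L6
Count: 2

2


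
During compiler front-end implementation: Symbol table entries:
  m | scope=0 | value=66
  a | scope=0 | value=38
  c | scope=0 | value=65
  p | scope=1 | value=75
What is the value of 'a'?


Searching symbol table for 'a':
  m | scope=0 | value=66
  a | scope=0 | value=38 <- MATCH
  c | scope=0 | value=65
  p | scope=1 | value=75
Found 'a' at scope 0 with value 38

38


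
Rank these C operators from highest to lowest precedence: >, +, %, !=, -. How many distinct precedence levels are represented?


Looking up precedence for each operator:
  > -> precedence 4
  + -> precedence 5
  % -> precedence 6
  != -> precedence 3
  - -> precedence 5
Sorted highest to lowest: %, +, -, >, !=
Distinct precedence values: [6, 5, 4, 3]
Number of distinct levels: 4

4


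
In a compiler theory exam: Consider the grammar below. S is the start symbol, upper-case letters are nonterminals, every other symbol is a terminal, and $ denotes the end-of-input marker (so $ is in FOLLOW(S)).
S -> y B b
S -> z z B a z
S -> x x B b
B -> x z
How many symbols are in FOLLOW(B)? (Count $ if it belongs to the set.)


S is the start symbol and does not occur in any rule body, so FOLLOW(S) = {$}.
Examining every occurrence of B in a rule body:
  S -> y B b : B is followed by terminal 'b' -> add 'b'
  S -> z z B a z : B is followed by terminal 'a' -> add 'a'
  S -> x x B b : B is followed by terminal 'b' -> add 'b' (already in the set)
  B -> x z : B does not occur in the body -> contributes nothing
FOLLOW(B) = {a, b}
Count: 2

2


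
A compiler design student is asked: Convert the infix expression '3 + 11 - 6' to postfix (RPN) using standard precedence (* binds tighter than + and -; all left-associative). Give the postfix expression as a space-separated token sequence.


Applying the shunting-yard algorithm:
  Operand 3 -> output
  Push '+' onto operator stack -> op-stack: [+]
  Operand 11 -> output
  See '-' (prec 1); top '+' (prec 1) >= it -> pop '+' to output
  Push '-' onto operator stack -> op-stack: [-]
  Operand 6 -> output
  End of input: pop '-' to output
Postfix result: 3 11 + 6 -

3 11 + 6 -


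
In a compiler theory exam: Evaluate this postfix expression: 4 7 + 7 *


Processing tokens left to right:
Push 4, Push 7
Pop 4 and 7, compute 4 + 7 = 11, push 11
Push 7
Pop 11 and 7, compute 11 * 7 = 77, push 77
Stack result: 77

77


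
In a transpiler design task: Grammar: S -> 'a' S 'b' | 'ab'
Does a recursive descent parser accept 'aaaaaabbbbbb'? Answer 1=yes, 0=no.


Grammar accepts strings of the form a^n b^n (n >= 1)
Word: 'aaaaaabbbbbb'
Counting: 6 a's and 6 b's
Check: 6 == 6? Yes
Derivation (S -> aSb applied 5 time(s), then S -> ab): S => aSb => aaSbb => aaaSbbb => aaaaSbbbb => aaaaaSbbbbb => aaaaaabbbbbb
Accepted

1


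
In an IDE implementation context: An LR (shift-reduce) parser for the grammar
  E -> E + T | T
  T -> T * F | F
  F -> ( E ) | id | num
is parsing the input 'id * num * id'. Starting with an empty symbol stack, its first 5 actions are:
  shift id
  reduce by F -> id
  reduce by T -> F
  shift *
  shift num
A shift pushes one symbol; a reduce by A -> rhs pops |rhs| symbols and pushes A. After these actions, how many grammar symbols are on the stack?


Tracking the symbol stack through each action:
  Action 1: shift 'id' : push -> stack = [id] (size 1)
  Action 2: reduce by F -> id : pop 1, push F -> stack = [F] (size 1)
  Action 3: reduce by T -> F : pop 1, push T -> stack = [T] (size 1)
  Action 4: shift '*' : push -> stack = [T, *] (size 2)
  Action 5: shift 'num' : push -> stack = [T, *, num] (size 3)
Final stack size: 3

3


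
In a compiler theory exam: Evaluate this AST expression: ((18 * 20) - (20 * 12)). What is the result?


Expression: ((18 * 20) - (20 * 12))
Evaluating step by step:
  18 * 20 = 360
  20 * 12 = 240
  360 - 240 = 120
Result: 120

120


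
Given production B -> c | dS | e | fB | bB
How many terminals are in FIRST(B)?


Production: B -> c | dS | e | fB | bB
Examining each alternative for leading terminals:
  B -> c : first terminal = 'c'
  B -> dS : first terminal = 'd'
  B -> e : first terminal = 'e'
  B -> fB : first terminal = 'f'
  B -> bB : first terminal = 'b'
FIRST(B) = {b, c, d, e, f}
Count: 5

5


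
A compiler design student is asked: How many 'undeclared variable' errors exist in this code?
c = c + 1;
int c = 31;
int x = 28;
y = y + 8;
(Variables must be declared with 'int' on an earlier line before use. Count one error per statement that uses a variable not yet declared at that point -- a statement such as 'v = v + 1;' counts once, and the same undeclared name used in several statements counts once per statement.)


Scanning code line by line:
  Line 1: use 'c' -> ERROR (undeclared)
  Line 2: declare 'c' -> declared = ['c']
  Line 3: declare 'x' -> declared = ['c', 'x']
  Line 4: use 'y' -> ERROR (undeclared)
Total undeclared variable errors: 2

2


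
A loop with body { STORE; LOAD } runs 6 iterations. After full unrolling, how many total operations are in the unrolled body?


Loop body operations: STORE, LOAD (2 ops per iteration)
Unrolling 6 iterations:
  Iteration 1: STORE, LOAD (2 ops)
  Iteration 2: STORE, LOAD (2 ops)
  Iteration 3: STORE, LOAD (2 ops)
  Iteration 4: STORE, LOAD (2 ops)
  Iteration 5: STORE, LOAD (2 ops)
  Iteration 6: STORE, LOAD (2 ops)
Total: 6 iterations * 2 ops/iter = 12 operations

12


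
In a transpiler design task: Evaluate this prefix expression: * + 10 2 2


Parsing prefix expression: * + 10 2 2
Step 1: Innermost operation '+ 10 2'
  10 + 2 = 12
Step 2: Outer operation '* [12] 2'
  12 * 2 = 24

24


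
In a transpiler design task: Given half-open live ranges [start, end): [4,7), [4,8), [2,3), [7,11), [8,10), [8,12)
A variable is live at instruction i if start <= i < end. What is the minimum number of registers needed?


Live ranges:
  Var0: [4, 7)
  Var1: [4, 8)
  Var2: [2, 3)
  Var3: [7, 11)
  Var4: [8, 10)
  Var5: [8, 12)
Sweep-line events (position, delta, active):
  pos=2 start -> active=1
  pos=3 end -> active=0
  pos=4 start -> active=1
  pos=4 start -> active=2
  pos=7 end -> active=1
  pos=7 start -> active=2
  pos=8 end -> active=1
  pos=8 start -> active=2
  pos=8 start -> active=3
  pos=10 end -> active=2
  pos=11 end -> active=1
  pos=12 end -> active=0
Maximum simultaneous active: 3
Minimum registers needed: 3

3


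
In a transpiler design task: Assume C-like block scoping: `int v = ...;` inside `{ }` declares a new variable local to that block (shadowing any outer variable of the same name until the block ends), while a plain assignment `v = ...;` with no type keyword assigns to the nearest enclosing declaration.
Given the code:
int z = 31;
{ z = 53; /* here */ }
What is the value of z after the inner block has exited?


Analyzing scoping rules:
Outer scope: declares z = 31
Inner block: 'z = 53;' has no type keyword, so it is an assignment to the outer z (no shadowing)
The assignment changed the outer variable itself, so the new value persists after the block -> 53
Result: 53

53


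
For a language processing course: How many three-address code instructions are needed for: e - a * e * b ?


Expression: e - a * e * b
Generating three-address code (respecting * over +/- precedence):
  Instruction 1: t1 = a * e
  Instruction 2: t2 = t1 * b
  Instruction 3: t3 = e - t2
Total instructions: 3

3


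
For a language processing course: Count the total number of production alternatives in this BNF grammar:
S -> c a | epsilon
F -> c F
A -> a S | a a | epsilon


Counting alternatives per rule:
  S: 2 alternative(s)
  F: 1 alternative(s)
  A: 3 alternative(s)
Sum: 2 + 1 + 3 = 6

6


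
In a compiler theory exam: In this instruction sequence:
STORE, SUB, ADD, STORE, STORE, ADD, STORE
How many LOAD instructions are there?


Scanning instruction sequence for LOAD:
  Position 1: STORE
  Position 2: SUB
  Position 3: ADD
  Position 4: STORE
  Position 5: STORE
  Position 6: ADD
  Position 7: STORE
Matches at positions: []
Total LOAD count: 0

0


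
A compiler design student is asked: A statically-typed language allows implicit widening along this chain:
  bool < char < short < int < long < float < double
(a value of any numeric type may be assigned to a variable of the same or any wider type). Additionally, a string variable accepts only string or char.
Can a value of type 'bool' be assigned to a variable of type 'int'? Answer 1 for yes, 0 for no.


Target variable type: int
Source value type: bool
Numeric ranks: bool=0, int=3
Widening allowed iff rank(source) <= rank(target): 0 <= 3? Yes
Result: 1

1


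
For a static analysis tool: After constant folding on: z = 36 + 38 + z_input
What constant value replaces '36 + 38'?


Identifying constant sub-expression:
  Original: z = 36 + 38 + z_input
  36 and 38 are both compile-time constants
  Evaluating: 36 + 38 = 74
  After folding: z = 74 + z_input

74


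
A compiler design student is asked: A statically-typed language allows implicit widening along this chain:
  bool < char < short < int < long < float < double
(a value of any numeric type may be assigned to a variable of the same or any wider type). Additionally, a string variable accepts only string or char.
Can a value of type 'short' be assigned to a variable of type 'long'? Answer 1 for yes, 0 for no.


Target variable type: long
Source value type: short
Numeric ranks: short=2, long=4
Widening allowed iff rank(source) <= rank(target): 2 <= 4? Yes
Result: 1

1


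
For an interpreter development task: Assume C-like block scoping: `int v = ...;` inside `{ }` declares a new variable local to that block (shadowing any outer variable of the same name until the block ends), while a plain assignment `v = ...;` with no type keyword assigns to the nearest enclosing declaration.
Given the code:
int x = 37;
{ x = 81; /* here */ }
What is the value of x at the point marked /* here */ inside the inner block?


Analyzing scoping rules:
Outer scope: declares x = 37
Inner block: 'x = 81;' has no type keyword, so it is an assignment to the outer x (no shadowing)
Inside the block, after the assignment -> 81
Result: 81

81


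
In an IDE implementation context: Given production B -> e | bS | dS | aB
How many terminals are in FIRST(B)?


Production: B -> e | bS | dS | aB
Examining each alternative for leading terminals:
  B -> e : first terminal = 'e'
  B -> bS : first terminal = 'b'
  B -> dS : first terminal = 'd'
  B -> aB : first terminal = 'a'
FIRST(B) = {a, b, d, e}
Count: 4

4


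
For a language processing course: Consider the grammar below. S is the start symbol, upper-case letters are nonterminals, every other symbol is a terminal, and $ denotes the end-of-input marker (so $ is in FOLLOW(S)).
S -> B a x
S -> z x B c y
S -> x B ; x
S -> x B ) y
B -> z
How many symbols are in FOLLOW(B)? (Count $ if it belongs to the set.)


S is the start symbol and does not occur in any rule body, so FOLLOW(S) = {$}.
Examining every occurrence of B in a rule body:
  S -> B a x : B is followed by terminal 'a' -> add 'a'
  S -> z x B c y : B is followed by terminal 'c' -> add 'c'
  S -> x B ; x : B is followed by terminal ';' -> add ';'
  S -> x B ) y : B is followed by terminal ')' -> add ')'
  B -> z : B does not occur in the body -> contributes nothing
FOLLOW(B) = {), ;, a, c}
Count: 4

4


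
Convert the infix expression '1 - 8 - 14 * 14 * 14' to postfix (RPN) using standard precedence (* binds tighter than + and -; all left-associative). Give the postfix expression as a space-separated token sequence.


Applying the shunting-yard algorithm:
  Operand 1 -> output
  Push '-' onto operator stack -> op-stack: [-]
  Operand 8 -> output
  See '-' (prec 1); top '-' (prec 1) >= it -> pop '-' to output
  Push '-' onto operator stack -> op-stack: [-]
  Operand 14 -> output
  Push '*' onto operator stack -> op-stack: [-, *]
  Operand 14 -> output
  See '*' (prec 2); top '*' (prec 2) >= it -> pop '*' to output
  Push '*' onto operator stack -> op-stack: [-, *]
  Operand 14 -> output
  End of input: pop '*' to output
  End of input: pop '-' to output
Postfix result: 1 8 - 14 14 * 14 * -

1 8 - 14 14 * 14 * -


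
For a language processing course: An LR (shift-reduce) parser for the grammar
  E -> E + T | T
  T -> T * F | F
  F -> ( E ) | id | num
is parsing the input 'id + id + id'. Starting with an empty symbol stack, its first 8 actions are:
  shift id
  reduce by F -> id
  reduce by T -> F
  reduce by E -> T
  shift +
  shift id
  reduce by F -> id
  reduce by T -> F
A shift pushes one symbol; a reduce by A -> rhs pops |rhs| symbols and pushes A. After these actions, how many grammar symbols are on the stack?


Tracking the symbol stack through each action:
  Action 1: shift 'id' : push -> stack = [id] (size 1)
  Action 2: reduce by F -> id : pop 1, push F -> stack = [F] (size 1)
  Action 3: reduce by T -> F : pop 1, push T -> stack = [T] (size 1)
  Action 4: reduce by E -> T : pop 1, push E -> stack = [E] (size 1)
  Action 5: shift '+' : push -> stack = [E, +] (size 2)
  Action 6: shift 'id' : push -> stack = [E, +, id] (size 3)
  Action 7: reduce by F -> id : pop 1, push F -> stack = [E, +, F] (size 3)
  Action 8: reduce by T -> F : pop 1, push T -> stack = [E, +, T] (size 3)
Final stack size: 3

3


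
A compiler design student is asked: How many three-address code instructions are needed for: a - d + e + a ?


Expression: a - d + e + a
Generating three-address code (respecting * over +/- precedence):
  Instruction 1: t1 = a - d
  Instruction 2: t2 = t1 + e
  Instruction 3: t3 = t2 + a
Total instructions: 3

3


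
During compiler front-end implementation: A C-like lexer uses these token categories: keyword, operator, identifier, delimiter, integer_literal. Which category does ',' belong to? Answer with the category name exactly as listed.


Token: ','
Checking categories:
  identifier: no
  integer_literal: no
  operator: no
  keyword: no
  delimiter: YES
Category: delimiter

delimiter


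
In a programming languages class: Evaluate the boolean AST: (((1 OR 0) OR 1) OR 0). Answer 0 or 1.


Step 1: Evaluate inner node
  1 OR 0 = 1
Step 2: Evaluate next node
  1 OR 1 = 1
Step 3: Evaluate root node
  1 OR 0 = 1

1


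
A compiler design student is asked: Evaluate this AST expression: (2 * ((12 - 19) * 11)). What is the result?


Expression: (2 * ((12 - 19) * 11))
Evaluating step by step:
  12 - 19 = -7
  -7 * 11 = -77
  2 * -77 = -154
Result: -154

-154


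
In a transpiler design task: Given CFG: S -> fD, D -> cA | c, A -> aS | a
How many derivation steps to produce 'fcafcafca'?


Grammar: S -> fD, D -> cA | c, A -> aS | a
Deriving 'fcafcafca':
Step 1: S -> fD => fD
Step 2: D -> cA => fcA
Step 3: A -> aS => fcaS
Step 4: S -> fD => fcafD
Step 5: D -> cA => fcafcA
Step 6: A -> aS => fcafcaS
Step 7: S -> fD => fcafcafD
Step 8: D -> cA => fcafcafcA
Step 9: A -> a => fcafcafca
Total derivation steps: 9

9


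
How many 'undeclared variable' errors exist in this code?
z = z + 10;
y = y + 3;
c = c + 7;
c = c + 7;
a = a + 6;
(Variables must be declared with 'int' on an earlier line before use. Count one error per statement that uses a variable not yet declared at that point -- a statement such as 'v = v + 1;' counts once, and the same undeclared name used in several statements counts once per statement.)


Scanning code line by line:
  Line 1: use 'z' -> ERROR (undeclared)
  Line 2: use 'y' -> ERROR (undeclared)
  Line 3: use 'c' -> ERROR (undeclared)
  Line 4: use 'c' -> ERROR (undeclared)
  Line 5: use 'a' -> ERROR (undeclared)
Total undeclared variable errors: 5

5


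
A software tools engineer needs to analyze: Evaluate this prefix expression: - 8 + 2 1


Parsing prefix expression: - 8 + 2 1
Step 1: Innermost operation '+ 2 1'
  2 + 1 = 3
Step 2: Outer operation '- 8 [3]'
  8 - 3 = 5

5


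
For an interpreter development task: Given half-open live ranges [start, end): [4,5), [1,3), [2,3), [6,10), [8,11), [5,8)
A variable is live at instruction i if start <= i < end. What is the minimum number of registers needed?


Live ranges:
  Var0: [4, 5)
  Var1: [1, 3)
  Var2: [2, 3)
  Var3: [6, 10)
  Var4: [8, 11)
  Var5: [5, 8)
Sweep-line events (position, delta, active):
  pos=1 start -> active=1
  pos=2 start -> active=2
  pos=3 end -> active=1
  pos=3 end -> active=0
  pos=4 start -> active=1
  pos=5 end -> active=0
  pos=5 start -> active=1
  pos=6 start -> active=2
  pos=8 end -> active=1
  pos=8 start -> active=2
  pos=10 end -> active=1
  pos=11 end -> active=0
Maximum simultaneous active: 2
Minimum registers needed: 2

2


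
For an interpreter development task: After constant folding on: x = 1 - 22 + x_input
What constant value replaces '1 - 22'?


Identifying constant sub-expression:
  Original: x = 1 - 22 + x_input
  1 and 22 are both compile-time constants
  Evaluating: 1 - 22 = -21
  After folding: x = -21 + x_input

-21


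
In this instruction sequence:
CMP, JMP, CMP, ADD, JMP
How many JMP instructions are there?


Scanning instruction sequence for JMP:
  Position 1: CMP
  Position 2: JMP <- MATCH
  Position 3: CMP
  Position 4: ADD
  Position 5: JMP <- MATCH
Matches at positions: [2, 5]
Total JMP count: 2

2


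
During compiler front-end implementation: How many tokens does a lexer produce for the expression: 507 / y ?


Scanning '507 / y'
Token 1: '507' -> integer_literal
Token 2: '/' -> operator
Token 3: 'y' -> identifier
Total tokens: 3

3


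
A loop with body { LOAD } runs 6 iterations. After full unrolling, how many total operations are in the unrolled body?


Loop body operations: LOAD (1 op per iteration)
Unrolling 6 iterations:
  Iteration 1: LOAD (1 ops)
  Iteration 2: LOAD (1 ops)
  Iteration 3: LOAD (1 ops)
  Iteration 4: LOAD (1 ops)
  Iteration 5: LOAD (1 ops)
  Iteration 6: LOAD (1 ops)
Total: 6 iterations * 1 ops/iter = 6 operations

6


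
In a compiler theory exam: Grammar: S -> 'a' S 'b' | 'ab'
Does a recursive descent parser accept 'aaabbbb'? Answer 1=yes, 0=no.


Grammar accepts strings of the form a^n b^n (n >= 1)
Word: 'aaabbbb'
Counting: 3 a's and 4 b's
Check: 3 == 4? No
Mismatch: a-count != b-count
Rejected

0


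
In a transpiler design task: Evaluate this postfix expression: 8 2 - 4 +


Processing tokens left to right:
Push 8, Push 2
Pop 8 and 2, compute 8 - 2 = 6, push 6
Push 4
Pop 6 and 4, compute 6 + 4 = 10, push 10
Stack result: 10

10


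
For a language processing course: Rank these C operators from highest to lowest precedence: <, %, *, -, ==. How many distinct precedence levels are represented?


Looking up precedence for each operator:
  < -> precedence 4
  % -> precedence 6
  * -> precedence 6
  - -> precedence 5
  == -> precedence 3
Sorted highest to lowest: %, *, -, <, ==
Distinct precedence values: [6, 5, 4, 3]
Number of distinct levels: 4

4


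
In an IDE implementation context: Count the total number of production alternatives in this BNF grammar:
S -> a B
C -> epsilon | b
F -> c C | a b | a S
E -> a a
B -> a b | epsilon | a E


Counting alternatives per rule:
  S: 1 alternative(s)
  C: 2 alternative(s)
  F: 3 alternative(s)
  E: 1 alternative(s)
  B: 3 alternative(s)
Sum: 1 + 2 + 3 + 1 + 3 = 10

10


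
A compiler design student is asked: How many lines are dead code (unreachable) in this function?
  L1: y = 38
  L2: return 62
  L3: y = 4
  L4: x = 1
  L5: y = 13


Analyzing control flow:
  L1: reachable (before return)
  L2: reachable (return statement)
  L3: DEAD (after return at L2)
  L4: DEAD (after return at L2)
  L5: DEAD (after return at L2)
Return at L2, total lines = 5
Dead lines: L3 through L5
Count: 3

3


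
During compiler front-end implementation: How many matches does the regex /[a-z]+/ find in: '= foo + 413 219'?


Pattern: /[a-z]+/ (identifiers)
Input: '= foo + 413 219'
Scanning for matches:
  Match 1: 'foo'
Total matches: 1

1


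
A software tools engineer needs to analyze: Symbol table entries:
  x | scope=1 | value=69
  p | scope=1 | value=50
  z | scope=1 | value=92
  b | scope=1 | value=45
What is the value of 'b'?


Searching symbol table for 'b':
  x | scope=1 | value=69
  p | scope=1 | value=50
  z | scope=1 | value=92
  b | scope=1 | value=45 <- MATCH
Found 'b' at scope 1 with value 45

45


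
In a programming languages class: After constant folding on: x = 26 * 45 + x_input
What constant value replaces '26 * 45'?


Identifying constant sub-expression:
  Original: x = 26 * 45 + x_input
  26 and 45 are both compile-time constants
  Evaluating: 26 * 45 = 1170
  After folding: x = 1170 + x_input

1170


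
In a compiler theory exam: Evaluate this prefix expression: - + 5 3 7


Parsing prefix expression: - + 5 3 7
Step 1: Innermost operation '+ 5 3'
  5 + 3 = 8
Step 2: Outer operation '- [8] 7'
  8 - 7 = 1

1


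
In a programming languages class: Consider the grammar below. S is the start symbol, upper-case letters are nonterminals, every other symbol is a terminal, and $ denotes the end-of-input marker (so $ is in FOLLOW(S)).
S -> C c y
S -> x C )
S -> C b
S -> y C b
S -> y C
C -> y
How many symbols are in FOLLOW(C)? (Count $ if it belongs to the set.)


S is the start symbol and does not occur in any rule body, so FOLLOW(S) = {$}.
Examining every occurrence of C in a rule body:
  S -> C c y : C is followed by terminal 'c' -> add 'c'
  S -> x C ) : C is followed by terminal ')' -> add ')'
  S -> C b : C is followed by terminal 'b' -> add 'b'
  S -> y C b : C is followed by terminal 'b' -> add 'b' (already in the set)
  S -> y C : C is at the right end -> add FOLLOW(S) = {$}
  C -> y : C does not occur in the body -> contributes nothing
FOLLOW(C) = {), b, c, $}
Count: 4

4


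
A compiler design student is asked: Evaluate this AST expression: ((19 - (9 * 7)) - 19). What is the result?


Expression: ((19 - (9 * 7)) - 19)
Evaluating step by step:
  9 * 7 = 63
  19 - 63 = -44
  -44 - 19 = -63
Result: -63

-63


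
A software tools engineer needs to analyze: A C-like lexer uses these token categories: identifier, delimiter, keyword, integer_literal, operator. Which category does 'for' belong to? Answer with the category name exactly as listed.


Token: 'for'
Checking categories:
  identifier: no
  integer_literal: no
  operator: no
  keyword: YES
  delimiter: no
Category: keyword

keyword


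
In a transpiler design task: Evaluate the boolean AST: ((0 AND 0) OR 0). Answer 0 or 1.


Step 1: Evaluate inner node
  0 AND 0 = 0
Step 2: Evaluate root node
  0 OR 0 = 0

0


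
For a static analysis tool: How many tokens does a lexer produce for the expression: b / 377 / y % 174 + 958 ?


Scanning 'b / 377 / y % 174 + 958'
Token 1: 'b' -> identifier
Token 2: '/' -> operator
Token 3: '377' -> integer_literal
Token 4: '/' -> operator
Token 5: 'y' -> identifier
Token 6: '%' -> operator
Token 7: '174' -> integer_literal
Token 8: '+' -> operator
Token 9: '958' -> integer_literal
Total tokens: 9

9


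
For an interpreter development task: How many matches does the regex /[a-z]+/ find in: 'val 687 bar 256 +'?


Pattern: /[a-z]+/ (identifiers)
Input: 'val 687 bar 256 +'
Scanning for matches:
  Match 1: 'val'
  Match 2: 'bar'
Total matches: 2

2


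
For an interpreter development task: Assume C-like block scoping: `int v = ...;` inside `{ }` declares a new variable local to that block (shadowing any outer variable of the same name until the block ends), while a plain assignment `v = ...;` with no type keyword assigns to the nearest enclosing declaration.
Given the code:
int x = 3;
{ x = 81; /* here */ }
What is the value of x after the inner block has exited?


Analyzing scoping rules:
Outer scope: declares x = 3
Inner block: 'x = 81;' has no type keyword, so it is an assignment to the outer x (no shadowing)
The assignment changed the outer variable itself, so the new value persists after the block -> 81
Result: 81

81


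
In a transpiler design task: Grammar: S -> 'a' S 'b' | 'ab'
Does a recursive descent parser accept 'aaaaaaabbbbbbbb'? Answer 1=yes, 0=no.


Grammar accepts strings of the form a^n b^n (n >= 1)
Word: 'aaaaaaabbbbbbbb'
Counting: 7 a's and 8 b's
Check: 7 == 8? No
Mismatch: a-count != b-count
Rejected

0


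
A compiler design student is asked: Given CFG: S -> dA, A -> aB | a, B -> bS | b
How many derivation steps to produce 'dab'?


Grammar: S -> dA, A -> aB | a, B -> bS | b
Deriving 'dab':
Step 1: S -> dA => dA
Step 2: A -> aB => daB
Step 3: B -> b => dab
Total derivation steps: 3

3


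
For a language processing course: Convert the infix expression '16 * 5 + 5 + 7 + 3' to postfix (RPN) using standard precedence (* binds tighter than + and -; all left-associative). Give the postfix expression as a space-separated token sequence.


Applying the shunting-yard algorithm:
  Operand 16 -> output
  Push '*' onto operator stack -> op-stack: [*]
  Operand 5 -> output
  See '+' (prec 1); top '*' (prec 2) >= it -> pop '*' to output
  Push '+' onto operator stack -> op-stack: [+]
  Operand 5 -> output
  See '+' (prec 1); top '+' (prec 1) >= it -> pop '+' to output
  Push '+' onto operator stack -> op-stack: [+]
  Operand 7 -> output
  See '+' (prec 1); top '+' (prec 1) >= it -> pop '+' to output
  Push '+' onto operator stack -> op-stack: [+]
  Operand 3 -> output
  End of input: pop '+' to output
Postfix result: 16 5 * 5 + 7 + 3 +

16 5 * 5 + 7 + 3 +


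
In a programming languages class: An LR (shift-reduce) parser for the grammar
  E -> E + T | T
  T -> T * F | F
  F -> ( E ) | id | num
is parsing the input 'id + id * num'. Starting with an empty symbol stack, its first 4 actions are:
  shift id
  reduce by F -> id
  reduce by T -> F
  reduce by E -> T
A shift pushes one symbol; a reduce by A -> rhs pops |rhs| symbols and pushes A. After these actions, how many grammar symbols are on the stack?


Tracking the symbol stack through each action:
  Action 1: shift 'id' : push -> stack = [id] (size 1)
  Action 2: reduce by F -> id : pop 1, push F -> stack = [F] (size 1)
  Action 3: reduce by T -> F : pop 1, push T -> stack = [T] (size 1)
  Action 4: reduce by E -> T : pop 1, push E -> stack = [E] (size 1)
Final stack size: 1

1


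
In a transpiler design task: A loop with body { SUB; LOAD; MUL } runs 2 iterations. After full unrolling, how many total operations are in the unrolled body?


Loop body operations: SUB, LOAD, MUL (3 ops per iteration)
Unrolling 2 iterations:
  Iteration 1: SUB, LOAD, MUL (3 ops)
  Iteration 2: SUB, LOAD, MUL (3 ops)
Total: 2 iterations * 3 ops/iter = 6 operations

6


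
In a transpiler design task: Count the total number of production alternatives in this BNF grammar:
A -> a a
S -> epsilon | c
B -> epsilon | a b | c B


Counting alternatives per rule:
  A: 1 alternative(s)
  S: 2 alternative(s)
  B: 3 alternative(s)
Sum: 1 + 2 + 3 = 6

6


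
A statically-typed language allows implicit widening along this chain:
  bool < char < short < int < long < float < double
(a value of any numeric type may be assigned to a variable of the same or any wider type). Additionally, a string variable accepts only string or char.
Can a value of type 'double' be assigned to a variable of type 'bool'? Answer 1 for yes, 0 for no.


Target variable type: bool
Source value type: double
Numeric ranks: double=6, bool=0
Widening allowed iff rank(source) <= rank(target): 6 <= 0? No
Result: 0

0


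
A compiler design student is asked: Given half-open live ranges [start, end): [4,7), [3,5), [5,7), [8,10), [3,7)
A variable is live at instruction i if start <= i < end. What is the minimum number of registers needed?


Live ranges:
  Var0: [4, 7)
  Var1: [3, 5)
  Var2: [5, 7)
  Var3: [8, 10)
  Var4: [3, 7)
Sweep-line events (position, delta, active):
  pos=3 start -> active=1
  pos=3 start -> active=2
  pos=4 start -> active=3
  pos=5 end -> active=2
  pos=5 start -> active=3
  pos=7 end -> active=2
  pos=7 end -> active=1
  pos=7 end -> active=0
  pos=8 start -> active=1
  pos=10 end -> active=0
Maximum simultaneous active: 3
Minimum registers needed: 3

3


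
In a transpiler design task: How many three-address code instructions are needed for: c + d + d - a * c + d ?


Expression: c + d + d - a * c + d
Generating three-address code (respecting * over +/- precedence):
  Instruction 1: t1 = a * c
  Instruction 2: t2 = c + d
  Instruction 3: t3 = t2 + d
  Instruction 4: t4 = t3 - t1
  Instruction 5: t5 = t4 + d
Total instructions: 5

5
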